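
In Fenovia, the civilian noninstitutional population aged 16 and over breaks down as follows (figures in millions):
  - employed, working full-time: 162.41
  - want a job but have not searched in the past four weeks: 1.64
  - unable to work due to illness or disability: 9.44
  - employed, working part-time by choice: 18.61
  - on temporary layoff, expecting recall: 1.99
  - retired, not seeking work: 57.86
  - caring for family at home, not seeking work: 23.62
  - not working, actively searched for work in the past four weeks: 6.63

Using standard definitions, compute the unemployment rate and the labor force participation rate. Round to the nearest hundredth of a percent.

Employed = 162.41 + 18.61 = 181.02 million.
Unemployed = 1.99 + 6.63 = 8.62 million (jobless and actively searching, or on temporary layoff).
Labor force = 181.02 + 8.62 = 189.64 million.
Not in labor force = 1.64 + 9.44 + 57.86 + 23.62 = 92.56 million (those not working and not actively searching are outside the labor force — including those who want a job but have given up searching).
Civilian working-age population = 189.64 + 92.56 = 282.20 million.
Unemployment rate = 8.62 / 189.64 = 4.55%.
Labor force participation rate = 189.64 / 282.20 = 67.20%.

Unemployment rate ≈ 4.55%; labor force participation rate ≈ 67.20%.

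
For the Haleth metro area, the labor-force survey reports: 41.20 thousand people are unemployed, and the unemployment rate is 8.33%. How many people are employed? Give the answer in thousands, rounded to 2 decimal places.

About 453.40 thousand are employed.

Labor force = U / u = 41.20 / 0.0833 ≈ 494.60 thousand.
Employed = labor force − unemployed = 494.60 − 41.20 = 453.40 thousand.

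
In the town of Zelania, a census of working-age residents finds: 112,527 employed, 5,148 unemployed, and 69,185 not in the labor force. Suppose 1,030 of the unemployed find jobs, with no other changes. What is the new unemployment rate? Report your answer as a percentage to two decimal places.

Initially, labor force = 112,527 + 5,148 = 117,675, so u = 5,148/117,675 = 4.37%.
After the change, unemployed falls and employed rises by 1,030; labor force unchanged → E = 113,557, U = 4,118, labor force = 117,675.
New unemployment rate = 4,118 / 117,675 = 3.50%.

New unemployment rate ≈ 3.50%.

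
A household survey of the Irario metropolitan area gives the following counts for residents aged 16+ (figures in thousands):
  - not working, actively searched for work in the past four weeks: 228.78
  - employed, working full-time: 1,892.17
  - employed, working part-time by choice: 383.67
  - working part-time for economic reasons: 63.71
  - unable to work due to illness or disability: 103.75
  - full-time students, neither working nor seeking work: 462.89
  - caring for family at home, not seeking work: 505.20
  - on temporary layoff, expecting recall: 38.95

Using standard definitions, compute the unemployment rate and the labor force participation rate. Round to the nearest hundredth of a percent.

Unemployment rate ≈ 10.27%; labor force participation rate ≈ 70.87%.

Employed = 1,892.17 + 383.67 + 63.71 = 2,339.55 thousand (anyone who worked, including part-time for economic reasons, counts as employed).
Unemployed = 228.78 + 38.95 = 267.73 thousand (jobless and actively searching, or on temporary layoff).
Labor force = 2,339.55 + 267.73 = 2,607.28 thousand.
Not in labor force = 103.75 + 462.89 + 505.20 = 1,071.84 thousand (those not working and not actively searching are outside the labor force).
Civilian working-age population = 2,607.28 + 1,071.84 = 3,679.12 thousand.
Unemployment rate = 267.73 / 2,607.28 = 10.27%.
Labor force participation rate = 2,607.28 / 3,679.12 = 70.87%.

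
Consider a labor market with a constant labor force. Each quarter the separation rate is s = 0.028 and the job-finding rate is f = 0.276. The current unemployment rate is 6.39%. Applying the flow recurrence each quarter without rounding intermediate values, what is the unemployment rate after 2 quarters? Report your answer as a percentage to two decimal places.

With a fixed labor force, u_{t+1} = u_t + s·(1−u_t) − f·u_t = u_t·(1−s−f) + s.
Here 1−s−f = 0.696 and s = 0.028.
u_1 = 0.063900 × 0.696 + 0.028 = 0.072474.
u_2 = 0.072474 × 0.696 + 0.028 = 0.078442.

Unemployment rate after two quarters ≈ 7.84%.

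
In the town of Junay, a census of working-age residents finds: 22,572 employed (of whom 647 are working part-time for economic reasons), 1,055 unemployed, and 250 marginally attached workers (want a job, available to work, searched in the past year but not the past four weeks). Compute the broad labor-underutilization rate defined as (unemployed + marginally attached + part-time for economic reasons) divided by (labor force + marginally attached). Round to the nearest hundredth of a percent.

Labor force = 22,572 + 1,055 = 23,627.
Numerator = 1,055 + 250 + 647 = 1,952.
Denominator = 23,627 + 250 = 23,877.
Broad rate = 1,952 / 23,877 = 8.18%.

Broad underutilization rate ≈ 8.18%.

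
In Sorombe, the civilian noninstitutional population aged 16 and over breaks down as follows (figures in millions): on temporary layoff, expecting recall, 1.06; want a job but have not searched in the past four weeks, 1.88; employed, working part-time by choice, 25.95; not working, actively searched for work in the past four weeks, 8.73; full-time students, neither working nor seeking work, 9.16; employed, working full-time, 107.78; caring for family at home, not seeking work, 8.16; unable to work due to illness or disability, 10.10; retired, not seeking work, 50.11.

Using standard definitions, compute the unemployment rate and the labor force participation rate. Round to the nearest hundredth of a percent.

Unemployment rate ≈ 6.82%; labor force participation rate ≈ 64.38%.

Employed = 25.95 + 107.78 = 133.73 million.
Unemployed = 1.06 + 8.73 = 9.79 million (jobless and actively searching, or on temporary layoff).
Labor force = 133.73 + 9.79 = 143.52 million.
Not in labor force = 1.88 + 9.16 + 8.16 + 10.10 + 50.11 = 79.41 million (those not working and not actively searching are outside the labor force — including those who want a job but have given up searching).
Civilian working-age population = 143.52 + 79.41 = 222.93 million.
Unemployment rate = 9.79 / 143.52 = 6.82%.
Labor force participation rate = 143.52 / 222.93 = 64.38%.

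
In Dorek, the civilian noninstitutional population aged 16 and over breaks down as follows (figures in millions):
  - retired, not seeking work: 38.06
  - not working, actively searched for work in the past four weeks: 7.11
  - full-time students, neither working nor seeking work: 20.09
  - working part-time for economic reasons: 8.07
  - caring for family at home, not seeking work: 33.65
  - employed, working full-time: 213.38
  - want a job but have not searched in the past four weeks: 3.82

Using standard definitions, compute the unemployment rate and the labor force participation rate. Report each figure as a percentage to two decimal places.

Unemployment rate ≈ 3.11%; labor force participation rate ≈ 70.50%.

Employed = 8.07 + 213.38 = 221.45 million (anyone who worked, including part-time for economic reasons, counts as employed).
Unemployed = 7.11 million.
Labor force = 221.45 + 7.11 = 228.56 million.
Not in labor force = 38.06 + 20.09 + 33.65 + 3.82 = 95.62 million (those not working and not actively searching are outside the labor force — including those who want a job but have given up searching).
Civilian working-age population = 228.56 + 95.62 = 324.18 million.
Unemployment rate = 7.11 / 228.56 = 3.11%.
Labor force participation rate = 228.56 / 324.18 = 70.50%.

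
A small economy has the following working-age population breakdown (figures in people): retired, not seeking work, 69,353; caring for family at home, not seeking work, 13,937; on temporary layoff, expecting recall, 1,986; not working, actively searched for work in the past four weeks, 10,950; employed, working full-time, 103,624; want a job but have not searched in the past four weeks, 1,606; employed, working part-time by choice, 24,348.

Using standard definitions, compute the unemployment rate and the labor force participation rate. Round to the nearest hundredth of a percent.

Unemployment rate ≈ 9.18%; labor force participation rate ≈ 62.40%.

Employed = 103,624 + 24,348 = 127,972.
Unemployed = 1,986 + 10,950 = 12,936 (jobless and actively searching, or on temporary layoff).
Labor force = 127,972 + 12,936 = 140,908.
Not in labor force = 69,353 + 13,937 + 1,606 = 84,896 (those not working and not actively searching are outside the labor force — including those who want a job but have given up searching).
Civilian working-age population = 140,908 + 84,896 = 225,804.
Unemployment rate = 12,936 / 140,908 = 9.18%.
Labor force participation rate = 140,908 / 225,804 = 62.40%.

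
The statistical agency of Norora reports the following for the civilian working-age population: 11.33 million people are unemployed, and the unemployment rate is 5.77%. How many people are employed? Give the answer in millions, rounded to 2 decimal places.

Labor force = U / u = 11.33 / 0.0577 ≈ 196.36 million.
Employed = labor force − unemployed = 196.36 − 11.33 = 185.03 million.

About 185.03 million are employed.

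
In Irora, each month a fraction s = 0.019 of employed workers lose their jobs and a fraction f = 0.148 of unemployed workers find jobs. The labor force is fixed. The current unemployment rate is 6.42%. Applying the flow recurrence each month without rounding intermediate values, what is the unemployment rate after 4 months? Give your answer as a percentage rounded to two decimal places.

Unemployment rate after four months ≈ 8.99%.

With a fixed labor force, u_{t+1} = u_t + s·(1−u_t) − f·u_t = u_t·(1−s−f) + s.
Here 1−s−f = 0.833 and s = 0.019.
u_1 = 0.064200 × 0.833 + 0.019 = 0.072479.
u_2 = 0.072479 × 0.833 + 0.019 = 0.079375.
u_3 = 0.079375 × 0.833 + 0.019 = 0.085119.
u_4 = 0.085119 × 0.833 + 0.019 = 0.089904.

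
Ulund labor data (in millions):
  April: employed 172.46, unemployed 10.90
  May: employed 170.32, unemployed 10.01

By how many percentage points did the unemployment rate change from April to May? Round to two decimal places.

April: labor force = 172.46 + 10.90 = 183.36; u = 10.90/183.36 = 5.94%.
May: labor force = 170.32 + 10.01 = 180.33; u = 10.01/180.33 = 5.55%.
Change = 5.55% − 5.94% = −0.39 pp.

The unemployment rate changed by −0.39 percentage points.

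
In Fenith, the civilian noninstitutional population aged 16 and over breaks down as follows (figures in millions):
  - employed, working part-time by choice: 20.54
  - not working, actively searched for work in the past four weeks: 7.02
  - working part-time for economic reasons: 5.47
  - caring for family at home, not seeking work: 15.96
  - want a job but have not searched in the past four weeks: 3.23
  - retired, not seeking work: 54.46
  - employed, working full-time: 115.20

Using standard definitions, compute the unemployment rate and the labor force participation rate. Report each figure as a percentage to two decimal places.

Unemployment rate ≈ 4.74%; labor force participation rate ≈ 66.81%.

Employed = 20.54 + 5.47 + 115.20 = 141.21 million (anyone who worked, including part-time for economic reasons, counts as employed).
Unemployed = 7.02 million.
Labor force = 141.21 + 7.02 = 148.23 million.
Not in labor force = 15.96 + 3.23 + 54.46 = 73.65 million (those not working and not actively searching are outside the labor force — including those who want a job but have given up searching).
Civilian working-age population = 148.23 + 73.65 = 221.88 million.
Unemployment rate = 7.02 / 148.23 = 4.74%.
Labor force participation rate = 148.23 / 221.88 = 66.81%.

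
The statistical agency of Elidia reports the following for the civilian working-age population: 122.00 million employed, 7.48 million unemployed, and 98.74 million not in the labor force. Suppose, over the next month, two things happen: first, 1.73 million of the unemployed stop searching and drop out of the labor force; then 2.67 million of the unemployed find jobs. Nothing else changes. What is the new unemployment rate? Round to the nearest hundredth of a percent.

Initially, labor force = 122.00 + 7.48 = 129.48 million, so u = 7.48/129.48 = 5.78%.
After the first change, unemployed and labor force both fall by 1.73 → E = 122.00, U = 5.75, labor force = 127.75 million.
After the second change, unemployed falls and employed rises by 2.67; labor force unchanged → E = 124.67, U = 3.08, labor force = 127.75 million.
New unemployment rate = 3.08 / 127.75 = 2.41%.

New unemployment rate ≈ 2.41%.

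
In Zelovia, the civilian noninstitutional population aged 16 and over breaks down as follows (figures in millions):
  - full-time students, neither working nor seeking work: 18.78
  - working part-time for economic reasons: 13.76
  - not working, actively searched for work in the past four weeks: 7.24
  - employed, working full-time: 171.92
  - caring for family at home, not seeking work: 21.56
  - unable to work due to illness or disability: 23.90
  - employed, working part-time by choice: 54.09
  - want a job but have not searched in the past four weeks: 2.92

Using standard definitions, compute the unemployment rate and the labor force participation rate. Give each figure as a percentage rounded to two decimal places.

Unemployment rate ≈ 2.93%; labor force participation rate ≈ 78.62%.

Employed = 13.76 + 171.92 + 54.09 = 239.77 million (anyone who worked, including part-time for economic reasons, counts as employed).
Unemployed = 7.24 million.
Labor force = 239.77 + 7.24 = 247.01 million.
Not in labor force = 18.78 + 21.56 + 23.90 + 2.92 = 67.16 million (those not working and not actively searching are outside the labor force — including those who want a job but have given up searching).
Civilian working-age population = 247.01 + 67.16 = 314.17 million.
Unemployment rate = 7.24 / 247.01 = 2.93%.
Labor force participation rate = 247.01 / 314.17 = 78.62%.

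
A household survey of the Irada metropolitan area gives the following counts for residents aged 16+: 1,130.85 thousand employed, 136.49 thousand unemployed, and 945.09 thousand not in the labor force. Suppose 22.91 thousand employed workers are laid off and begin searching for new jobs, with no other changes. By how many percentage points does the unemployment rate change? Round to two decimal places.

Initially, labor force = 1,130.85 + 136.49 = 1,267.34 thousand, so u = 136.49/1,267.34 = 10.77%.
After the change, employed falls and unemployed rises by 22.91; labor force unchanged → E = 1,107.94, U = 159.40, labor force = 1,267.34 thousand.
New unemployment rate = 159.40 / 1,267.34 = 12.58%.
Change = 12.58% − 10.77% = +1.81 percentage points.

The unemployment rate changes by +1.81 percentage points.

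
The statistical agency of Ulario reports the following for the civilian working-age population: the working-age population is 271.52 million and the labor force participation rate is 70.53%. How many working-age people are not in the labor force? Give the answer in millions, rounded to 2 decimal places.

Share not in the labor force = 1 − 0.7053 = 0.2947.
Not in labor force = 0.2947 × 271.52 ≈ 80.02 million.

About 80.02 million are not in the labor force.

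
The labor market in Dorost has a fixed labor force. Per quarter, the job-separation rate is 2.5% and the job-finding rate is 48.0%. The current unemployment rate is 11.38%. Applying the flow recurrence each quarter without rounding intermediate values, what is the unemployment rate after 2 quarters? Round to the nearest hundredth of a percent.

Unemployment rate after two quarters ≈ 6.53%.

With a fixed labor force, u_{t+1} = u_t + s·(1−u_t) − f·u_t = u_t·(1−s−f) + s.
Here 1−s−f = 0.495 and s = 0.025.
u_1 = 0.113800 × 0.495 + 0.025 = 0.081331.
u_2 = 0.081331 × 0.495 + 0.025 = 0.065259.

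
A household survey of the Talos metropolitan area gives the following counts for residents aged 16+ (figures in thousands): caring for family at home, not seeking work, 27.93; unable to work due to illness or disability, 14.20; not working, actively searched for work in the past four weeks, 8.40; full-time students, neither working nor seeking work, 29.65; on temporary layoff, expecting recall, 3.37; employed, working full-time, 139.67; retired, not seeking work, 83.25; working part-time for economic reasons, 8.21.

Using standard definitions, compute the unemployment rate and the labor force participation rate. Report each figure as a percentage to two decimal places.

Employed = 139.67 + 8.21 = 147.88 thousand (anyone who worked, including part-time for economic reasons, counts as employed).
Unemployed = 8.40 + 3.37 = 11.77 thousand (jobless and actively searching, or on temporary layoff).
Labor force = 147.88 + 11.77 = 159.65 thousand.
Not in labor force = 27.93 + 14.20 + 29.65 + 83.25 = 155.03 thousand (those not working and not actively searching are outside the labor force).
Civilian working-age population = 159.65 + 155.03 = 314.68 thousand.
Unemployment rate = 11.77 / 159.65 = 7.37%.
Labor force participation rate = 159.65 / 314.68 = 50.73%.

Unemployment rate ≈ 7.37%; labor force participation rate ≈ 50.73%.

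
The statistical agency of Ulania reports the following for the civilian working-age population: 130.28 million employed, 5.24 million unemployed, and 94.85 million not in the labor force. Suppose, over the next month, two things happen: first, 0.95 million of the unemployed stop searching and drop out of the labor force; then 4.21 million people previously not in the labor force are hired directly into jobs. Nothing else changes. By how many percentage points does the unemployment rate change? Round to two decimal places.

The unemployment rate changes by −0.78 percentage points.

Initially, labor force = 130.28 + 5.24 = 135.52 million, so u = 5.24/135.52 = 3.87%.
After the first change, unemployed and labor force both fall by 0.95 → E = 130.28, U = 4.29, labor force = 134.57 million.
After the second change, employed and labor force both rise by 4.21; unemployed unchanged → E = 134.49, U = 4.29, labor force = 138.78 million.
New unemployment rate = 4.29 / 138.78 = 3.09%.
Change = 3.09% − 3.87% = −0.78 percentage points.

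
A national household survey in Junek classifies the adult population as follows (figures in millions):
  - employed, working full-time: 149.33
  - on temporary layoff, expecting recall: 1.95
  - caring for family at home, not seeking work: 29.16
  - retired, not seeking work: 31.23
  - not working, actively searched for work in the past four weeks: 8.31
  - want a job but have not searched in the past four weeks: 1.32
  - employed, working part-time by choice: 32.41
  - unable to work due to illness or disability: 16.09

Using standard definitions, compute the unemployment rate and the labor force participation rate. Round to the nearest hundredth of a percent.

Unemployment rate ≈ 5.34%; labor force participation rate ≈ 71.16%.

Employed = 149.33 + 32.41 = 181.74 million.
Unemployed = 1.95 + 8.31 = 10.26 million (jobless and actively searching, or on temporary layoff).
Labor force = 181.74 + 10.26 = 192.00 million.
Not in labor force = 29.16 + 31.23 + 1.32 + 16.09 = 77.80 million (those not working and not actively searching are outside the labor force — including those who want a job but have given up searching).
Civilian working-age population = 192.00 + 77.80 = 269.80 million.
Unemployment rate = 10.26 / 192.00 = 5.34%.
Labor force participation rate = 192.00 / 269.80 = 71.16%.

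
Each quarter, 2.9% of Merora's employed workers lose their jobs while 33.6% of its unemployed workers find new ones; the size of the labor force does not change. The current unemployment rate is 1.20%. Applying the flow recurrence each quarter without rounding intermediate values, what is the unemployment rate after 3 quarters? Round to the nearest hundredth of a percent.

With a fixed labor force, u_{t+1} = u_t + s·(1−u_t) − f·u_t = u_t·(1−s−f) + s.
Here 1−s−f = 0.635 and s = 0.029.
u_1 = 0.012000 × 0.635 + 0.029 = 0.036620.
u_2 = 0.036620 × 0.635 + 0.029 = 0.052254.
u_3 = 0.052254 × 0.635 + 0.029 = 0.062181.

Unemployment rate after three quarters ≈ 6.22%.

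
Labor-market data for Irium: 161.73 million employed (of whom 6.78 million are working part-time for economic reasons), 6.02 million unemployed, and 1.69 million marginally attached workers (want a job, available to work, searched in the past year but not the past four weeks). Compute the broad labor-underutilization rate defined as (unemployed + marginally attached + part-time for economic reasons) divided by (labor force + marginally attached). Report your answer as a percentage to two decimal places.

Labor force = 161.73 + 6.02 = 167.75 million.
Numerator = 6.02 + 1.69 + 6.78 = 14.49 million.
Denominator = 167.75 + 1.69 = 169.44 million.
Broad rate = 14.49 / 169.44 = 8.55%.

Broad underutilization rate ≈ 8.55%.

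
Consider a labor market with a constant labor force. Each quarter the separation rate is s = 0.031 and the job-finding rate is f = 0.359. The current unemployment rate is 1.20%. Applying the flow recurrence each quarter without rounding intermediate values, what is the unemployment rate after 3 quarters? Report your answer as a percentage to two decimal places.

Unemployment rate after three quarters ≈ 6.42%.

With a fixed labor force, u_{t+1} = u_t + s·(1−u_t) − f·u_t = u_t·(1−s−f) + s.
Here 1−s−f = 0.610 and s = 0.031.
u_1 = 0.012000 × 0.610 + 0.031 = 0.038320.
u_2 = 0.038320 × 0.610 + 0.031 = 0.054375.
u_3 = 0.054375 × 0.610 + 0.031 = 0.064169.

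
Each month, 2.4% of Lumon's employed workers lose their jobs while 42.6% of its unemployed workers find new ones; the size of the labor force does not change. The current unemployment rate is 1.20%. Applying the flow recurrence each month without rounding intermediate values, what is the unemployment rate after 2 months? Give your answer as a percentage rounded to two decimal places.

Unemployment rate after two months ≈ 4.08%.

With a fixed labor force, u_{t+1} = u_t + s·(1−u_t) − f·u_t = u_t·(1−s−f) + s.
Here 1−s−f = 0.550 and s = 0.024.
u_1 = 0.012000 × 0.550 + 0.024 = 0.030600.
u_2 = 0.030600 × 0.550 + 0.024 = 0.040830.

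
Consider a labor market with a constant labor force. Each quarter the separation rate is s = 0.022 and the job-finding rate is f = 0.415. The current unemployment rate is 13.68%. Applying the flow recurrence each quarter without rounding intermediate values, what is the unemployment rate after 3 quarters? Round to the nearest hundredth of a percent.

With a fixed labor force, u_{t+1} = u_t + s·(1−u_t) − f·u_t = u_t·(1−s−f) + s.
Here 1−s−f = 0.563 and s = 0.022.
u_1 = 0.136800 × 0.563 + 0.022 = 0.099018.
u_2 = 0.099018 × 0.563 + 0.022 = 0.077747.
u_3 = 0.077747 × 0.563 + 0.022 = 0.065772.

Unemployment rate after three quarters ≈ 6.58%.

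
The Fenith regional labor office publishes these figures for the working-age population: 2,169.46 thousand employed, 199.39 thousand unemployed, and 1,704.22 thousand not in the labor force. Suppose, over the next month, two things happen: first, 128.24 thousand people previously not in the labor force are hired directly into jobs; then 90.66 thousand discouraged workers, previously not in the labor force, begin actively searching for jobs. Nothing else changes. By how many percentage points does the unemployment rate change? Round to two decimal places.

Initially, labor force = 2,169.46 + 199.39 = 2,368.85 thousand, so u = 199.39/2,368.85 = 8.42%.
After the first change, employed and labor force both rise by 128.24; unemployed unchanged → E = 2,297.70, U = 199.39, labor force = 2,497.09 thousand.
After the second change, unemployed and labor force both rise by 90.66 → E = 2,297.70, U = 290.05, labor force = 2,587.75 thousand.
New unemployment rate = 290.05 / 2,587.75 = 11.21%.
Change = 11.21% − 8.42% = +2.79 percentage points.

The unemployment rate changes by +2.79 percentage points.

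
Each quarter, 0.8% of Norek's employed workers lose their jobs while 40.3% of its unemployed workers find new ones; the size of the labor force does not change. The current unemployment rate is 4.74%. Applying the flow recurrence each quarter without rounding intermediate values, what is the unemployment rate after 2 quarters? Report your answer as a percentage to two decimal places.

Unemployment rate after two quarters ≈ 2.92%.

With a fixed labor force, u_{t+1} = u_t + s·(1−u_t) − f·u_t = u_t·(1−s−f) + s.
Here 1−s−f = 0.589 and s = 0.008.
u_1 = 0.047400 × 0.589 + 0.008 = 0.035919.
u_2 = 0.035919 × 0.589 + 0.008 = 0.029156.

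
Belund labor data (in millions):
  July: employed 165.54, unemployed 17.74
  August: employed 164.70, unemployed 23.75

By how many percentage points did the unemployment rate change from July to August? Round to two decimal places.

July: labor force = 165.54 + 17.74 = 183.28; u = 17.74/183.28 = 9.68%.
August: labor force = 164.70 + 23.75 = 188.45; u = 23.75/188.45 = 12.60%.
Change = 12.60% − 9.68% = +2.92 pp.

The unemployment rate changed by +2.92 percentage points.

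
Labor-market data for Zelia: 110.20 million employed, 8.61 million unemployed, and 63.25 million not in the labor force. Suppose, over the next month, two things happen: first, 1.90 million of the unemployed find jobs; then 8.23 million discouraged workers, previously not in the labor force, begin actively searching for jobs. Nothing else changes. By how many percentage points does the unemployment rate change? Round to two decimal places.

Initially, labor force = 110.20 + 8.61 = 118.81 million, so u = 8.61/118.81 = 7.25%.
After the first change, unemployed falls and employed rises by 1.90; labor force unchanged → E = 112.10, U = 6.71, labor force = 118.81 million.
After the second change, unemployed and labor force both rise by 8.23 → E = 112.10, U = 14.94, labor force = 127.04 million.
New unemployment rate = 14.94 / 127.04 = 11.76%.
Change = 11.76% − 7.25% = +4.51 percentage points.

The unemployment rate changes by +4.51 percentage points.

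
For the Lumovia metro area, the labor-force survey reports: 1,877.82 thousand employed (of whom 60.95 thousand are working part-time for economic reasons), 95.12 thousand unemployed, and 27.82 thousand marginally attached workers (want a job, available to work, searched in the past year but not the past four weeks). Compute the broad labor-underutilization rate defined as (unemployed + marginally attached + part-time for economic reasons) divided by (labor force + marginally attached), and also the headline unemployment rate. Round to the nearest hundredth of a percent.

Labor force = 1,877.82 + 95.12 = 1,972.94 thousand.
Numerator = 95.12 + 27.82 + 60.95 = 183.89 thousand.
Denominator = 1,972.94 + 27.82 = 2,000.76 thousand.
Broad rate = 183.89 / 2,000.76 = 9.19%.
Headline unemployment rate = 95.12 / 1,972.94 = 4.82%.

Broad underutilization rate ≈ 9.19%; headline unemployment rate ≈ 4.82%.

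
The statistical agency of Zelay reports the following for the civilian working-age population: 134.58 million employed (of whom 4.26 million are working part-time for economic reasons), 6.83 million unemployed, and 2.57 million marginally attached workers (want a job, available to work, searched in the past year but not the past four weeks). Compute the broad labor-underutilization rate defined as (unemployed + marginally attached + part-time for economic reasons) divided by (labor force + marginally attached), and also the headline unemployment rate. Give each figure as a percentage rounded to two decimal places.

Labor force = 134.58 + 6.83 = 141.41 million.
Numerator = 6.83 + 2.57 + 4.26 = 13.66 million.
Denominator = 141.41 + 2.57 = 143.98 million.
Broad rate = 13.66 / 143.98 = 9.49%.
Headline unemployment rate = 6.83 / 141.41 = 4.83%.

Broad underutilization rate ≈ 9.49%; headline unemployment rate ≈ 4.83%.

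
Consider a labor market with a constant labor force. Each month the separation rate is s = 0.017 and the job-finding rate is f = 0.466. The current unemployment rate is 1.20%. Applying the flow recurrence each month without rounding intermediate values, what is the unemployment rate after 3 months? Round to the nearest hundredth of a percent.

With a fixed labor force, u_{t+1} = u_t + s·(1−u_t) − f·u_t = u_t·(1−s−f) + s.
Here 1−s−f = 0.517 and s = 0.017.
u_1 = 0.012000 × 0.517 + 0.017 = 0.023204.
u_2 = 0.023204 × 0.517 + 0.017 = 0.028996.
u_3 = 0.028996 × 0.517 + 0.017 = 0.031991.

Unemployment rate after three months ≈ 3.20%.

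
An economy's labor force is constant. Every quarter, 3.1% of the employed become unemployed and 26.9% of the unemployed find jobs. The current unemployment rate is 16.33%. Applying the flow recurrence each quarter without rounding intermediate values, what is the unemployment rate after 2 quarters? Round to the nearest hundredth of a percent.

Unemployment rate after two quarters ≈ 13.27%.

With a fixed labor force, u_{t+1} = u_t + s·(1−u_t) − f·u_t = u_t·(1−s−f) + s.
Here 1−s−f = 0.700 and s = 0.031.
u_1 = 0.163300 × 0.700 + 0.031 = 0.145310.
u_2 = 0.145310 × 0.700 + 0.031 = 0.132717.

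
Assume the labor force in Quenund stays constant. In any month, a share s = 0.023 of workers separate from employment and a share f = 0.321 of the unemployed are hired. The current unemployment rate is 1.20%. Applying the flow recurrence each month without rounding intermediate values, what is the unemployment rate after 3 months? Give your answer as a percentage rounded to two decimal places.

With a fixed labor force, u_{t+1} = u_t + s·(1−u_t) − f·u_t = u_t·(1−s−f) + s.
Here 1−s−f = 0.656 and s = 0.023.
u_1 = 0.012000 × 0.656 + 0.023 = 0.030872.
u_2 = 0.030872 × 0.656 + 0.023 = 0.043252.
u_3 = 0.043252 × 0.656 + 0.023 = 0.051373.

Unemployment rate after three months ≈ 5.14%.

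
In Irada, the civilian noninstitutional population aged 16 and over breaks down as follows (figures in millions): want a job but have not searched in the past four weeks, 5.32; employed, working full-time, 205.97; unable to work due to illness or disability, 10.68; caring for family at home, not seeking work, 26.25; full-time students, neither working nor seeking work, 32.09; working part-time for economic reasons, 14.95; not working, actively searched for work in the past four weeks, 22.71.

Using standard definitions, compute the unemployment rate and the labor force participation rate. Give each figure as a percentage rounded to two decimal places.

Unemployment rate ≈ 9.32%; labor force participation rate ≈ 76.62%.

Employed = 205.97 + 14.95 = 220.92 million (anyone who worked, including part-time for economic reasons, counts as employed).
Unemployed = 22.71 million.
Labor force = 220.92 + 22.71 = 243.63 million.
Not in labor force = 5.32 + 10.68 + 26.25 + 32.09 = 74.34 million (those not working and not actively searching are outside the labor force — including those who want a job but have given up searching).
Civilian working-age population = 243.63 + 74.34 = 317.97 million.
Unemployment rate = 22.71 / 243.63 = 9.32%.
Labor force participation rate = 243.63 / 317.97 = 76.62%.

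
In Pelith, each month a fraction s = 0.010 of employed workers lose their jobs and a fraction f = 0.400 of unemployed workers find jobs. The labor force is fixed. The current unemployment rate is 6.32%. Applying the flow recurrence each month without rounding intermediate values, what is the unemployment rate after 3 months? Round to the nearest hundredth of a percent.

Unemployment rate after three months ≈ 3.24%.

With a fixed labor force, u_{t+1} = u_t + s·(1−u_t) − f·u_t = u_t·(1−s−f) + s.
Here 1−s−f = 0.590 and s = 0.010.
u_1 = 0.063200 × 0.590 + 0.010 = 0.047288.
u_2 = 0.047288 × 0.590 + 0.010 = 0.037900.
u_3 = 0.037900 × 0.590 + 0.010 = 0.032361.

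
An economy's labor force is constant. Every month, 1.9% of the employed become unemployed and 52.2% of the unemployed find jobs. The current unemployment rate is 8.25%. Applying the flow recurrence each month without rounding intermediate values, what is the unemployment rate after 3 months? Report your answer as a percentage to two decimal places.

With a fixed labor force, u_{t+1} = u_t + s·(1−u_t) − f·u_t = u_t·(1−s−f) + s.
Here 1−s−f = 0.459 and s = 0.019.
u_1 = 0.082500 × 0.459 + 0.019 = 0.056868.
u_2 = 0.056868 × 0.459 + 0.019 = 0.045102.
u_3 = 0.045102 × 0.459 + 0.019 = 0.039702.

Unemployment rate after three months ≈ 3.97%.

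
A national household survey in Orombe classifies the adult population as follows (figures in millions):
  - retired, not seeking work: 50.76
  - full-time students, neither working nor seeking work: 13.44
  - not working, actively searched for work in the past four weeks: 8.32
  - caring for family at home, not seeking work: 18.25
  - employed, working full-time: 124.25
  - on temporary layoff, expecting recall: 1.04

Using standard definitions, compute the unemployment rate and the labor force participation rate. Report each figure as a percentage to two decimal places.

Unemployment rate ≈ 7.01%; labor force participation rate ≈ 61.84%.

Employed = 124.25 million.
Unemployed = 8.32 + 1.04 = 9.36 million (jobless and actively searching, or on temporary layoff).
Labor force = 124.25 + 9.36 = 133.61 million.
Not in labor force = 50.76 + 13.44 + 18.25 = 82.45 million (those not working and not actively searching are outside the labor force).
Civilian working-age population = 133.61 + 82.45 = 216.06 million.
Unemployment rate = 9.36 / 133.61 = 7.01%.
Labor force participation rate = 133.61 / 216.06 = 61.84%.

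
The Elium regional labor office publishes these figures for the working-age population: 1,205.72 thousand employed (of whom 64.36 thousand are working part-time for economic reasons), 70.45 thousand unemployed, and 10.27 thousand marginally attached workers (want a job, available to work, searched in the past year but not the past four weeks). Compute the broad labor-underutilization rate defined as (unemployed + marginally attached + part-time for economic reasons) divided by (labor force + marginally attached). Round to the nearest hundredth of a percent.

Broad underutilization rate ≈ 11.28%.

Labor force = 1,205.72 + 70.45 = 1,276.17 thousand.
Numerator = 70.45 + 10.27 + 64.36 = 145.08 thousand.
Denominator = 1,276.17 + 10.27 = 1,286.44 thousand.
Broad rate = 145.08 / 1,286.44 = 11.28%.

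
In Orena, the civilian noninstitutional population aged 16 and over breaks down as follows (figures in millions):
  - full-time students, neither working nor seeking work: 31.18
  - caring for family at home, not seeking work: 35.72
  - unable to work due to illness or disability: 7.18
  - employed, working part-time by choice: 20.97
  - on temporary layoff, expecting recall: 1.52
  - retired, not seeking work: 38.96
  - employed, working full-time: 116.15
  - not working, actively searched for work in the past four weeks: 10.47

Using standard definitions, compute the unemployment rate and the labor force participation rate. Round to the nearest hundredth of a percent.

Employed = 20.97 + 116.15 = 137.12 million.
Unemployed = 1.52 + 10.47 = 11.99 million (jobless and actively searching, or on temporary layoff).
Labor force = 137.12 + 11.99 = 149.11 million.
Not in labor force = 31.18 + 35.72 + 7.18 + 38.96 = 113.04 million (those not working and not actively searching are outside the labor force).
Civilian working-age population = 149.11 + 113.04 = 262.15 million.
Unemployment rate = 11.99 / 149.11 = 8.04%.
Labor force participation rate = 149.11 / 262.15 = 56.88%.

Unemployment rate ≈ 8.04%; labor force participation rate ≈ 56.88%.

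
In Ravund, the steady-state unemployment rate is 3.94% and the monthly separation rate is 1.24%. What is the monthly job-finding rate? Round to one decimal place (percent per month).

From u* = s/(s+f): f = s·(1−u)/u.
f = 1.24 × (1 − 0.0394) / 0.0394 = 1.1911 / 0.0394 ≈ 30.2% per month.

Job-finding rate ≈ 30.2% per month.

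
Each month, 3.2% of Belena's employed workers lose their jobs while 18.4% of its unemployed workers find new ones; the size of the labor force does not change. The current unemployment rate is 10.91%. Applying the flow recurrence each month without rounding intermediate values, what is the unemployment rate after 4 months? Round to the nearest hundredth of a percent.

With a fixed labor force, u_{t+1} = u_t + s·(1−u_t) − f·u_t = u_t·(1−s−f) + s.
Here 1−s−f = 0.784 and s = 0.032.
u_1 = 0.109100 × 0.784 + 0.032 = 0.117534.
u_2 = 0.117534 × 0.784 + 0.032 = 0.124147.
u_3 = 0.124147 × 0.784 + 0.032 = 0.129331.
u_4 = 0.129331 × 0.784 + 0.032 = 0.133396.

Unemployment rate after four months ≈ 13.34%.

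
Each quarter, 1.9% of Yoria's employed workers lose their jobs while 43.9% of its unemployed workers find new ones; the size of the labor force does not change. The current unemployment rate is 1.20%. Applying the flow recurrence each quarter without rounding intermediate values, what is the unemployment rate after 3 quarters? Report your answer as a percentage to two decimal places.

Unemployment rate after three quarters ≈ 3.68%.

With a fixed labor force, u_{t+1} = u_t + s·(1−u_t) − f·u_t = u_t·(1−s−f) + s.
Here 1−s−f = 0.542 and s = 0.019.
u_1 = 0.012000 × 0.542 + 0.019 = 0.025504.
u_2 = 0.025504 × 0.542 + 0.019 = 0.032823.
u_3 = 0.032823 × 0.542 + 0.019 = 0.036790.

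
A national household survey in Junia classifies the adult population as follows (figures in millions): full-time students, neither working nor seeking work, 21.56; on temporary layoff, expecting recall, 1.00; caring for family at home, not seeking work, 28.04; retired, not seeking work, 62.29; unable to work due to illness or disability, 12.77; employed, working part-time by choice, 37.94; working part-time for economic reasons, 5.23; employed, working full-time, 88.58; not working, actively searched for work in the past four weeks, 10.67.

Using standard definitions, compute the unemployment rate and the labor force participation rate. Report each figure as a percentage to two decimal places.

Unemployment rate ≈ 8.14%; labor force participation rate ≈ 53.50%.

Employed = 37.94 + 5.23 + 88.58 = 131.75 million (anyone who worked, including part-time for economic reasons, counts as employed).
Unemployed = 1.00 + 10.67 = 11.67 million (jobless and actively searching, or on temporary layoff).
Labor force = 131.75 + 11.67 = 143.42 million.
Not in labor force = 21.56 + 28.04 + 62.29 + 12.77 = 124.66 million (those not working and not actively searching are outside the labor force).
Civilian working-age population = 143.42 + 124.66 = 268.08 million.
Unemployment rate = 11.67 / 143.42 = 8.14%.
Labor force participation rate = 143.42 / 268.08 = 53.50%.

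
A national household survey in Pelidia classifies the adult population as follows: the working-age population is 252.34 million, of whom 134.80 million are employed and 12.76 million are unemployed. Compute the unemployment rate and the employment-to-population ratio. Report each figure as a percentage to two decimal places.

Unemployment rate ≈ 8.65%; employment-population ratio ≈ 53.42%.

Labor force = employed + unemployed = 134.80 + 12.76 = 147.56 million.
Unemployment rate = 12.76 / 147.56 = 8.65%.
Employment-population ratio = 134.80 / 252.34 = 53.42%.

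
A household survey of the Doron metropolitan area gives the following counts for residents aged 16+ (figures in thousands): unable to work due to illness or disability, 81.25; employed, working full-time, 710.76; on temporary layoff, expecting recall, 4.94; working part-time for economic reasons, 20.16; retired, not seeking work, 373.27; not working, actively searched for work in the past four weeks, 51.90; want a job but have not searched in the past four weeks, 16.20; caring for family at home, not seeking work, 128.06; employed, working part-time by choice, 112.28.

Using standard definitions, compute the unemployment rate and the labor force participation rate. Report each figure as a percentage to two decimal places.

Unemployment rate ≈ 6.32%; labor force participation rate ≈ 60.05%.

Employed = 710.76 + 20.16 + 112.28 = 843.20 thousand (anyone who worked, including part-time for economic reasons, counts as employed).
Unemployed = 4.94 + 51.90 = 56.84 thousand (jobless and actively searching, or on temporary layoff).
Labor force = 843.20 + 56.84 = 900.04 thousand.
Not in labor force = 81.25 + 373.27 + 16.20 + 128.06 = 598.78 thousand (those not working and not actively searching are outside the labor force — including those who want a job but have given up searching).
Civilian working-age population = 900.04 + 598.78 = 1,498.82 thousand.
Unemployment rate = 56.84 / 900.04 = 6.32%.
Labor force participation rate = 900.04 / 1,498.82 = 60.05%.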